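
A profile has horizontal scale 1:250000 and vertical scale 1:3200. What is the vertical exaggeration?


VE = horizontal_scale / vertical_scale = 250000 / 3200 = 78.125 ≈ 78.1

78.1x


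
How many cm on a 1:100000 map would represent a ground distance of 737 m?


map_cm = 737 * 100 / 100000 = 0.737 cm ≈ 0.74 cm

0.74 cm


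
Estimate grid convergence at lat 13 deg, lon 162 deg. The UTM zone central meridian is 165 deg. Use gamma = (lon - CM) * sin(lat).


gamma = (162 - 165) * sin(13) = -3 * 0.224951 = -0.675 degrees

-0.675 degrees


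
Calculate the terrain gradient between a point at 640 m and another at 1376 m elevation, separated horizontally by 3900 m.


gradient = (1376 - 640) / 3900 = 736 / 3900 = 0.1887

0.1887


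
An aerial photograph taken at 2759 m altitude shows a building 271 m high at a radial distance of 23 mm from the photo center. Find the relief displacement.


d = h * r / H = 271 * 23 / 2759 = 2.26 mm

2.26 mm


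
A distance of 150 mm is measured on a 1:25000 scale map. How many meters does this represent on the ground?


ground = 150 mm * 25000 / 1000 = 3750.0 m

3750.0 m


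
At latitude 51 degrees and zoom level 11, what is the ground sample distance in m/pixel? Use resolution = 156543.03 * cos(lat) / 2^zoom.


res = 156543.03 * cos(51) / 2^11 = 156543.03 * 0.62932039 / 2048 = 48.1 m/pixel

48.1 m/pixel


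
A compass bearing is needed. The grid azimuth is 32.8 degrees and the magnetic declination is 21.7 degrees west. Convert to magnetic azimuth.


magnetic azimuth = grid azimuth - declination (east +ve)
mag_az = 32.8 - -21.7 = 54.5 degrees

54.5 degrees


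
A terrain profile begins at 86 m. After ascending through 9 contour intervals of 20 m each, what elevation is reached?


elevation = 86 + 9 * 20 = 266 m

266 m


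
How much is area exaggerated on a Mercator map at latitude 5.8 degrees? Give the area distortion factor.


area_distortion = 1/cos^2(5.8) = 1.01

1.01


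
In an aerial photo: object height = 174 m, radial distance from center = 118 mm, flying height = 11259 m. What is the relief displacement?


d = h * r / H = 174 * 118 / 11259 = 1.82 mm

1.82 mm


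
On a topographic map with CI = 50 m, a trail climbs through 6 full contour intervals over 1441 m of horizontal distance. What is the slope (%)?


elevation change = 6 * 50 = 300 m
slope = 300 / 1441 * 100 = 20.8%

20.8%


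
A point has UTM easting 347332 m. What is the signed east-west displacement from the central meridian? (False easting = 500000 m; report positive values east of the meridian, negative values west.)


displacement = 347332 - 500000 = -152668 m

-152668 m


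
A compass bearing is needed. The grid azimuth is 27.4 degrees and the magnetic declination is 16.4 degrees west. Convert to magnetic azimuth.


magnetic azimuth = grid azimuth - declination (east +ve)
mag_az = 27.4 - -16.4 = 43.8 degrees

43.8 degrees


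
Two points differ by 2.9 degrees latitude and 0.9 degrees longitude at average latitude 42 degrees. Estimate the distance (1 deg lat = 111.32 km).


dlat_km = 2.9 * 111.32 = 322.828
dlon_km = 0.9 * 111.32 * cos(42) ≈ 74.454
dist = sqrt(322.828^2 + 74.454^2) ≈ 331.3 km

331.3 km


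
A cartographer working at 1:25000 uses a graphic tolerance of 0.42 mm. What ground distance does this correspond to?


ground = 0.42 mm * 25000 / 1000 = 10.5 m

10.5 m


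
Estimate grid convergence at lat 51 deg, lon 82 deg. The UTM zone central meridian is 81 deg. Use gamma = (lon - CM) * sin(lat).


gamma = (82 - 81) * sin(51) = 1 * 0.777146 = 0.777 degrees

0.777 degrees


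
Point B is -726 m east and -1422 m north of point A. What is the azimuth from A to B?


az = atan2(-726, -1422) = -153.0 deg
adjusted to 0-360: 207.0 degrees

207.0 degrees


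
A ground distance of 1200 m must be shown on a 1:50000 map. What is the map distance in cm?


map_cm = 1200 * 100 / 50000 = 2.4 cm

2.4 cm


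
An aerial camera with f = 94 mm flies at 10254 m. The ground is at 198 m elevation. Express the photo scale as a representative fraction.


scale = f / (H - h) = 94 mm / 10056 m = 94 / 10056000 = 1:106979

1:106979


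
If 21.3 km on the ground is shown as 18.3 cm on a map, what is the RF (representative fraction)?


ground = 21.3 km = 2130000 cm; RF denominator = ground / map = 2130000 / 18.3 ≈ 116393; RF = 1:116393

1:116393


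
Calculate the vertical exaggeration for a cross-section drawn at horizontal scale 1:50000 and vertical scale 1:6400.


VE = horizontal_scale / vertical_scale = 50000 / 6400 = 7.8125 ≈ 7.8

7.8x


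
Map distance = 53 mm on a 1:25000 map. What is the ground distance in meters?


ground = 53 mm * 25000 / 1000 = 1325.0 m

1325.0 m


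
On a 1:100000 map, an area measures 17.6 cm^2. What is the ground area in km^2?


ground_area = 17.6 * (100000/100)^2 = 17600000.0 m^2 = 17.6 km^2

17.6 km^2


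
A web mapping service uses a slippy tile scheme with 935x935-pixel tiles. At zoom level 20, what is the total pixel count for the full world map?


tiles per axis = 2^20 = 1048576
total tiles = 1048576^2 = 1099511627776
pixels per axis = 1048576 * 935 = 980418560
total pixels = 980418560^2 = 961220552792473600

961220552792473600 pixels


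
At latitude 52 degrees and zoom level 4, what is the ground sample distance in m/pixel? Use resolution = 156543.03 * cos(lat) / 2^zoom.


res = 156543.03 * cos(52) / 2^4 = 156543.03 * 0.61566148 / 16 = 6023.59 m/pixel

6023.59 m/pixel


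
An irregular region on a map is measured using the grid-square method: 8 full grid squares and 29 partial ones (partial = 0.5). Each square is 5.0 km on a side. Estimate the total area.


effective squares = 8 + 29 * 0.5 = 22.5
area = 22.5 * 25.0 = 562.5 km^2

562.5 km^2


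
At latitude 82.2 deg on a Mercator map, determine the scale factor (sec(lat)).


SF = 1 / cos(82.2) = 1 / 0.135716 = 7.368

7.368


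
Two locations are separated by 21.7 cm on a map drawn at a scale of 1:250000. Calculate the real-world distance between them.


ground = 21.7 cm * 250000 / 100 = 54250.0 m = 54.25 km

54.25 km


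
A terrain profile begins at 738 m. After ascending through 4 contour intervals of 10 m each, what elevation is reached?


elevation = 738 + 4 * 10 = 778 m

778 m


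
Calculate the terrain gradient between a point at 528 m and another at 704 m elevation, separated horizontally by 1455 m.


gradient = (704 - 528) / 1455 = 176 / 1455 = 0.121

0.121


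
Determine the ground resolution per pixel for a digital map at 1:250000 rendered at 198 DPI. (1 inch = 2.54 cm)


pixel_cm = 2.54 / 198 ≈ 0.012828 cm
ground = pixel_cm * 250000 / 100 = 2.54 * 250000 / (198 * 100) = 635000 / 19800 ≈ 32.07 m

32.07 m


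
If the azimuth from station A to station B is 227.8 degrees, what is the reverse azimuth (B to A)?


back azimuth = (227.8 + 180) mod 360 = 47.8 degrees

47.8 degrees


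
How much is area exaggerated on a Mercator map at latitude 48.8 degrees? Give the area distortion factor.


area_distortion = 1/cos^2(48.8) = 2.305

2.305


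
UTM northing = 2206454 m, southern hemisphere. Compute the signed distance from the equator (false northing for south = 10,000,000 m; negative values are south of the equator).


For southern: actual = 2206454 - 10000000 = -7793546 m

-7793546 m


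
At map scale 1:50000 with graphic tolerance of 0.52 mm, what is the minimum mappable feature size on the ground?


ground = 0.52 mm * 50000 / 1000 = 26.0 m

26.0 m


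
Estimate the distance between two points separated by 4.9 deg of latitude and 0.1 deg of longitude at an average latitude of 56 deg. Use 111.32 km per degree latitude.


dlat_km = 4.9 * 111.32 = 545.468
dlon_km = 0.1 * 111.32 * cos(56) ≈ 6.225
dist = sqrt(545.468^2 + 6.225^2) ≈ 545.5 km

545.5 km


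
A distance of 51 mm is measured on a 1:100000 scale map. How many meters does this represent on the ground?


ground = 51 mm * 100000 / 1000 = 5100.0 m

5100.0 m


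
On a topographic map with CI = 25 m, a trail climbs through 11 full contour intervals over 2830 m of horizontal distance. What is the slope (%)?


elevation change = 11 * 25 = 275 m
slope = 275 / 2830 * 100 = 9.7%

9.7%


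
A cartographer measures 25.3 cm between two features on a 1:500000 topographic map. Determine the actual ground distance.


ground = 25.3 cm * 500000 / 100 = 126500.0 m = 126.5 km

126.5 km


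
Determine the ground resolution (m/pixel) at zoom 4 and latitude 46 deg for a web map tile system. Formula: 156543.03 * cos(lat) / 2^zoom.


res = 156543.03 * cos(46) / 2^4 = 156543.03 * 0.69465837 / 16 = 6796.5 m/pixel

6796.5 m/pixel


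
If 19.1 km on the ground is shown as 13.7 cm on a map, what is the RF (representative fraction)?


ground = 19.1 km = 1910000 cm; RF denominator = ground / map = 1910000 / 13.7 ≈ 139416; RF = 1:139416

1:139416


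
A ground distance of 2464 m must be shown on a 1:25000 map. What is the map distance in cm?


map_cm = 2464 * 100 / 25000 = 9.856 cm ≈ 9.86 cm

9.86 cm


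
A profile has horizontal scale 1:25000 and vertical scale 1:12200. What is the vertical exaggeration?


VE = horizontal_scale / vertical_scale = 25000 / 12200 ≈ 2.0

2.0x


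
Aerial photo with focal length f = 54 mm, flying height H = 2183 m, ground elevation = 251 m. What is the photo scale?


scale = f / (H - h) = 54 mm / 1932 m = 54 / 1932000 = 1:35778

1:35778


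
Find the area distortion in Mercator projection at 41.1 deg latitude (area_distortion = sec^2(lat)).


area_distortion = 1/cos^2(41.1) = 1.761

1.761


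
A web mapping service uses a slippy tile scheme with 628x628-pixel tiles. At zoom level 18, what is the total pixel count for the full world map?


tiles per axis = 2^18 = 262144
total tiles = 262144^2 = 68719476736
pixels per axis = 262144 * 628 = 164626432
total pixels = 164626432^2 = 27101862113050624

27101862113050624 pixels


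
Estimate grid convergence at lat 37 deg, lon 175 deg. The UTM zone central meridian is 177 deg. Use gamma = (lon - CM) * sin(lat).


gamma = (175 - 177) * sin(37) = -2 * 0.601815 = -1.204 degrees

-1.204 degrees


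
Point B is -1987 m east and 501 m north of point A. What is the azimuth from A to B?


az = atan2(-1987, 501) = -75.8 deg
adjusted to 0-360: 284.2 degrees

284.2 degrees


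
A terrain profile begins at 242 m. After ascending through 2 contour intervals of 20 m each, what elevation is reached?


elevation = 242 + 2 * 20 = 282 m

282 m


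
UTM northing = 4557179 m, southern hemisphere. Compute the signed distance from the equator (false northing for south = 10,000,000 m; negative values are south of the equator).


For southern: actual = 4557179 - 10000000 = -5442821 m

-5442821 m


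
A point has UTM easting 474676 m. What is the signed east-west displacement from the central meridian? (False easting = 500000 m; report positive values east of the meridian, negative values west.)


displacement = 474676 - 500000 = -25324 m

-25324 m


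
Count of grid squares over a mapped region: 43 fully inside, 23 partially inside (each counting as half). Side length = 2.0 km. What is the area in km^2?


effective squares = 43 + 23 * 0.5 = 54.5
area = 54.5 * 4.0 = 218.0 km^2

218.0 km^2


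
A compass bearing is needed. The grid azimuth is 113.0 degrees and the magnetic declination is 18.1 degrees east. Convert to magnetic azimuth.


magnetic azimuth = grid azimuth - declination (east +ve)
mag_az = 113.0 - 18.1 = 94.9 degrees

94.9 degrees


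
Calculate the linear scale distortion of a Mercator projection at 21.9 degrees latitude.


SF = 1 / cos(21.9) = 1 / 0.927836 = 1.078

1.078


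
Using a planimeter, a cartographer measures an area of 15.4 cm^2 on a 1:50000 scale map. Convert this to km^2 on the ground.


ground_area = 15.4 * (50000/100)^2 = 3850000.0 m^2 = 3.85 km^2

3.85 km^2


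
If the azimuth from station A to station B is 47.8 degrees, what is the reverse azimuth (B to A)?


back azimuth = (47.8 + 180) mod 360 = 227.8 degrees

227.8 degrees


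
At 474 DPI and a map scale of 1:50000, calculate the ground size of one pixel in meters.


pixel_cm = 2.54 / 474 ≈ 0.005359 cm
ground = pixel_cm * 50000 / 100 = 2.54 * 50000 / (474 * 100) = 127000 / 47400 ≈ 2.68 m

2.68 m


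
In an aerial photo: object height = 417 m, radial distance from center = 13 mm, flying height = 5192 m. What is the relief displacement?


d = h * r / H = 417 * 13 / 5192 = 1.04 mm

1.04 mm


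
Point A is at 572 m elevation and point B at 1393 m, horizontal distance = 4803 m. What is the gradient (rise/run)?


gradient = (1393 - 572) / 4803 = 821 / 4803 = 0.1709

0.1709


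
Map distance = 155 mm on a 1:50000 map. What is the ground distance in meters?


ground = 155 mm * 50000 / 1000 = 7750.0 m

7750.0 m


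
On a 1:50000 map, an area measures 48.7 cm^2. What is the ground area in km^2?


ground_area = 48.7 * (50000/100)^2 = 12175000.0 m^2 = 12.175 km^2

12.175 km^2


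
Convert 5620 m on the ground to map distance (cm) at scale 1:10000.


map_cm = 5620 * 100 / 10000 = 56.2 cm

56.2 cm


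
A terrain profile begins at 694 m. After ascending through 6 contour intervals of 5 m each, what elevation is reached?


elevation = 694 + 6 * 5 = 724 m

724 m


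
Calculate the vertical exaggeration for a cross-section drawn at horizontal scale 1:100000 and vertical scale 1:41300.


VE = horizontal_scale / vertical_scale = 100000 / 41300 ≈ 2.4

2.4x


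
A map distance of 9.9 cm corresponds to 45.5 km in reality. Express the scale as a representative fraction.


ground = 45.5 km = 4550000 cm; RF denominator = ground / map = 4550000 / 9.9 ≈ 459596; RF = 1:459596

1:459596


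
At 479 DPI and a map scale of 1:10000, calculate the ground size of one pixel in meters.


pixel_cm = 2.54 / 479 ≈ 0.005303 cm
ground = pixel_cm * 10000 / 100 = 2.54 * 10000 / (479 * 100) = 25400 / 47900 ≈ 0.53 m

0.53 m


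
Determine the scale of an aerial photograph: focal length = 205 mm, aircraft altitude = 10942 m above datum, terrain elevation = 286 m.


scale = f / (H - h) = 205 mm / 10656 m = 205 / 10656000 = 1:51980

1:51980


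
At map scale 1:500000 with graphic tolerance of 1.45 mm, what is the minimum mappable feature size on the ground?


ground = 1.45 mm * 500000 / 1000 = 725.0 m

725.0 m


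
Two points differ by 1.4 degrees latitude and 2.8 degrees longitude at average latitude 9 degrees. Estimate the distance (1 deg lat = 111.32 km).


dlat_km = 1.4 * 111.32 = 155.848
dlon_km = 2.8 * 111.32 * cos(9) ≈ 307.859
dist = sqrt(155.848^2 + 307.859^2) ≈ 345.1 km

345.1 km


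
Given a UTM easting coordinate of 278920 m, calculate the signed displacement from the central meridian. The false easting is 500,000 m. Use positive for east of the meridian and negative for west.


displacement = 278920 - 500000 = -221080 m

-221080 m


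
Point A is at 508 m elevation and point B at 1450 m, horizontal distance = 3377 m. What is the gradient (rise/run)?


gradient = (1450 - 508) / 3377 = 942 / 3377 = 0.2789

0.2789


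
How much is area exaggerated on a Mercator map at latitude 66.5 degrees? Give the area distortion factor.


area_distortion = 1/cos^2(66.5) = 6.289

6.289


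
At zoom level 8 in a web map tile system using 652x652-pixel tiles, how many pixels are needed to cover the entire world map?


tiles per axis = 2^8 = 256
total tiles = 256^2 = 65536
pixels per axis = 256 * 652 = 166912
total pixels = 166912^2 = 27859615744

27859615744 pixels


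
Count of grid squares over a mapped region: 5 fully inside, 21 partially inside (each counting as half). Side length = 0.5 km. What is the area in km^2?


effective squares = 5 + 21 * 0.5 = 15.5
area = 15.5 * 0.25 = 3.875 km^2

3.875 km^2


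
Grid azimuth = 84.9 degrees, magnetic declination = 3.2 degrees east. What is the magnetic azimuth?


magnetic azimuth = grid azimuth - declination (east +ve)
mag_az = 84.9 - 3.2 = 81.7 degrees

81.7 degrees


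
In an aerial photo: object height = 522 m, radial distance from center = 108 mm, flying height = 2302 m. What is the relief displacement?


d = h * r / H = 522 * 108 / 2302 = 24.49 mm

24.49 mm


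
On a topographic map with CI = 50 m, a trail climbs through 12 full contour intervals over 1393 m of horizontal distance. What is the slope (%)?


elevation change = 12 * 50 = 600 m
slope = 600 / 1393 * 100 = 43.1%

43.1%


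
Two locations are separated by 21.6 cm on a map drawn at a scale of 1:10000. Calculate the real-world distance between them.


ground = 21.6 cm * 10000 / 100 = 2160.0 m = 2.16 km

2.16 km


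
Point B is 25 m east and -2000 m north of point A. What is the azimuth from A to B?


az = atan2(25, -2000) = 179.3 deg
adjusted to 0-360: 179.3 degrees

179.3 degrees


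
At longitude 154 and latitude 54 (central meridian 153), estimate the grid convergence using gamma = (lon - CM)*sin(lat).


gamma = (154 - 153) * sin(54) = 1 * 0.809017 = 0.809 degrees

0.809 degrees


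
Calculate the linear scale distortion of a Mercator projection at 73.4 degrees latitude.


SF = 1 / cos(73.4) = 1 / 0.285688 = 3.5

3.5


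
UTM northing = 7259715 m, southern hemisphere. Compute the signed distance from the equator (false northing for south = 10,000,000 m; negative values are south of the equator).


For southern: actual = 7259715 - 10000000 = -2740285 m

-2740285 m


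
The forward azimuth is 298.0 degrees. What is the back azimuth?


back azimuth = (298.0 + 180) mod 360 = 118.0 degrees

118.0 degrees


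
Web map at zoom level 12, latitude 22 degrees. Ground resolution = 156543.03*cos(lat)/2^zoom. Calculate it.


res = 156543.03 * cos(22) / 2^12 = 156543.03 * 0.92718385 / 4096 = 35.44 m/pixel

35.44 m/pixel


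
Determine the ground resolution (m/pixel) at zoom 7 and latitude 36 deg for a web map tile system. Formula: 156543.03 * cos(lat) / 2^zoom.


res = 156543.03 * cos(36) / 2^7 = 156543.03 * 0.80901699 / 128 = 989.42 m/pixel

989.42 m/pixel


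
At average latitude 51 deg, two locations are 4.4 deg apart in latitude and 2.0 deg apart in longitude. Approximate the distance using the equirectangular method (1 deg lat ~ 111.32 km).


dlat_km = 4.4 * 111.32 = 489.808
dlon_km = 2.0 * 111.32 * cos(51) ≈ 140.112
dist = sqrt(489.808^2 + 140.112^2) ≈ 509.5 km

509.5 km


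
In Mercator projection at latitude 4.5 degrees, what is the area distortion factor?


area_distortion = 1/cos^2(4.5) = 1.006

1.006


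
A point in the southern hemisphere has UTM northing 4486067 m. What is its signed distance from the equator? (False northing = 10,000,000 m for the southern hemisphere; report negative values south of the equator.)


For southern: actual = 4486067 - 10000000 = -5513933 m

-5513933 m


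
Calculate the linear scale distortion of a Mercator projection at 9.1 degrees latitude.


SF = 1 / cos(9.1) = 1 / 0.987414 = 1.013

1.013


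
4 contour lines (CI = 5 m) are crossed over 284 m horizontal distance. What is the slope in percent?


elevation change = 4 * 5 = 20 m
slope = 20 / 284 * 100 = 7.0%

7.0%


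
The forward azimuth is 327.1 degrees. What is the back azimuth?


back azimuth = (327.1 + 180) mod 360 = 147.1 degrees

147.1 degrees


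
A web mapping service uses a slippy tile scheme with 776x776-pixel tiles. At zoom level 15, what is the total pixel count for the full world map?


tiles per axis = 2^15 = 32768
total tiles = 32768^2 = 1073741824
pixels per axis = 32768 * 776 = 25427968
total pixels = 25427968^2 = 646581556609024

646581556609024 pixels


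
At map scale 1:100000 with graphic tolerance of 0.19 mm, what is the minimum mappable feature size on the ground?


ground = 0.19 mm * 100000 / 1000 = 19.0 m

19.0 m


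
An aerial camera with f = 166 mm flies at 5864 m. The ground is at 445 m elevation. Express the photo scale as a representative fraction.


scale = f / (H - h) = 166 mm / 5419 m = 166 / 5419000 = 1:32645

1:32645


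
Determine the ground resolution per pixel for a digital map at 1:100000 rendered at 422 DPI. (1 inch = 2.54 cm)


pixel_cm = 2.54 / 422 ≈ 0.006019 cm
ground = pixel_cm * 100000 / 100 = 2.54 * 100000 / (422 * 100) = 254000 / 42200 ≈ 6.02 m

6.02 m


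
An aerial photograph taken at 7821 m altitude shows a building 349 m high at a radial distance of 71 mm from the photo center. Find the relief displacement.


d = h * r / H = 349 * 71 / 7821 = 3.17 mm

3.17 mm


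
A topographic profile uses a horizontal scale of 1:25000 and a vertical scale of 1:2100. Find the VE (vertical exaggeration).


VE = horizontal_scale / vertical_scale = 25000 / 2100 ≈ 11.9

11.9x


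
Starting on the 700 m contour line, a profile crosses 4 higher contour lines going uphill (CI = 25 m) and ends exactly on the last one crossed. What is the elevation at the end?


elevation = 700 + 4 * 25 = 800 m

800 m


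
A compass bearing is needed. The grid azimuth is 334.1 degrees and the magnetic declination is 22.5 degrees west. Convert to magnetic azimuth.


magnetic azimuth = grid azimuth - declination (east +ve)
mag_az = 334.1 - -22.5 = 356.6 degrees

356.6 degrees


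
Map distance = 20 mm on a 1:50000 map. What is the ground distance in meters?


ground = 20 mm * 50000 / 1000 = 1000.0 m

1000.0 m


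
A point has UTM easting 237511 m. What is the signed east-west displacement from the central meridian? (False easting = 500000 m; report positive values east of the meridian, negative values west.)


displacement = 237511 - 500000 = -262489 m

-262489 m


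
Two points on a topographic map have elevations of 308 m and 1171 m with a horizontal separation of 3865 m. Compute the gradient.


gradient = (1171 - 308) / 3865 = 863 / 3865 = 0.2233

0.2233


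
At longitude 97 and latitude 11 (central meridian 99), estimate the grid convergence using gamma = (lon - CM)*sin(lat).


gamma = (97 - 99) * sin(11) = -2 * 0.190809 = -0.382 degrees

-0.382 degrees


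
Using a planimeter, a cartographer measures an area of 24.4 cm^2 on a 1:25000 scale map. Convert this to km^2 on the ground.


ground_area = 24.4 * (25000/100)^2 = 1525000.0 m^2 = 1.525 km^2

1.525 km^2


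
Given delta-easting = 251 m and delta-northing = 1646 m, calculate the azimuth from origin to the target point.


az = atan2(251, 1646) = 8.7 deg
adjusted to 0-360: 8.7 degrees

8.7 degrees


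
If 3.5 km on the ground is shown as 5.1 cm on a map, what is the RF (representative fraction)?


ground = 3.5 km = 350000 cm; RF denominator = ground / map = 350000 / 5.1 ≈ 68627; RF = 1:68627

1:68627


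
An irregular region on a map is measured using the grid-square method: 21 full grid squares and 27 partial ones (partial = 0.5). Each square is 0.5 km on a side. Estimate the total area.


effective squares = 21 + 27 * 0.5 = 34.5
area = 34.5 * 0.25 = 8.625 km^2

8.625 km^2


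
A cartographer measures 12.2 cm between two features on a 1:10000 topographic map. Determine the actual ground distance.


ground = 12.2 cm * 10000 / 100 = 1220.0 m = 1.22 km

1.22 km


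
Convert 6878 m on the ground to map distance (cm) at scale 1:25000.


map_cm = 6878 * 100 / 25000 = 27.512 cm ≈ 27.51 cm

27.51 cm


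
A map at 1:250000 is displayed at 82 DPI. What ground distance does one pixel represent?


pixel_cm = 2.54 / 82 ≈ 0.030976 cm
ground = pixel_cm * 250000 / 100 = 2.54 * 250000 / (82 * 100) = 635000 / 8200 ≈ 77.44 m

77.44 m


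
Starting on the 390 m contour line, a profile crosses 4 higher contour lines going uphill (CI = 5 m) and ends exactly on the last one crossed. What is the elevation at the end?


elevation = 390 + 4 * 5 = 410 m

410 m


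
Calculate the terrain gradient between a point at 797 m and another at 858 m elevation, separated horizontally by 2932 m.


gradient = (858 - 797) / 2932 = 61 / 2932 = 0.0208

0.0208


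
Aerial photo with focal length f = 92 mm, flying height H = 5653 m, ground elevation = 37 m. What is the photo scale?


scale = f / (H - h) = 92 mm / 5616 m = 92 / 5616000 = 1:61043

1:61043


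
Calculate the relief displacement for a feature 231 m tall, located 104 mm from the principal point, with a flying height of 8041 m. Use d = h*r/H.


d = h * r / H = 231 * 104 / 8041 = 2.99 mm

2.99 mm


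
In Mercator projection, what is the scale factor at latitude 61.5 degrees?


SF = 1 / cos(61.5) = 1 / 0.477159 = 2.096

2.096


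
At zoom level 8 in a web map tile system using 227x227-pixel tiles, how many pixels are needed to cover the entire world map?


tiles per axis = 2^8 = 256
total tiles = 256^2 = 65536
pixels per axis = 256 * 227 = 58112
total pixels = 58112^2 = 3377004544

3377004544 pixels


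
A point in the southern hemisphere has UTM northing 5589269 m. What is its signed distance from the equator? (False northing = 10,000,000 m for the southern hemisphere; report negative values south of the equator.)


For southern: actual = 5589269 - 10000000 = -4410731 m

-4410731 m


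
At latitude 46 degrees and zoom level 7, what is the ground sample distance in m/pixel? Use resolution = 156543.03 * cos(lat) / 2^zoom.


res = 156543.03 * cos(46) / 2^7 = 156543.03 * 0.69465837 / 128 = 849.56 m/pixel

849.56 m/pixel


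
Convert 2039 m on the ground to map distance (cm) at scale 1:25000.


map_cm = 2039 * 100 / 25000 = 8.156 cm ≈ 8.16 cm

8.16 cm


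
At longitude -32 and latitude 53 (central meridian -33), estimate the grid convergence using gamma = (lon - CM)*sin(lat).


gamma = (-32 - -33) * sin(53) = 1 * 0.798636 = 0.799 degrees

0.799 degrees


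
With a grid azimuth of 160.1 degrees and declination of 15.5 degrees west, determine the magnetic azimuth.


magnetic azimuth = grid azimuth - declination (east +ve)
mag_az = 160.1 - -15.5 = 175.6 degrees

175.6 degrees


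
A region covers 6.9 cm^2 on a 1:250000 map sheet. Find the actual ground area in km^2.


ground_area = 6.9 * (250000/100)^2 = 43125000.0 m^2 = 43.125 km^2

43.125 km^2


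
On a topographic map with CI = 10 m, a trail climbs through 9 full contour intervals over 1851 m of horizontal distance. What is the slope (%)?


elevation change = 9 * 10 = 90 m
slope = 90 / 1851 * 100 = 4.9%

4.9%


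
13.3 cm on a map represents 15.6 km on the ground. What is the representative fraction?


ground = 15.6 km = 1560000 cm; RF denominator = ground / map = 1560000 / 13.3 ≈ 117293; RF = 1:117293

1:117293


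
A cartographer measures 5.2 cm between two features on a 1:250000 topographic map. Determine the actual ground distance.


ground = 5.2 cm * 250000 / 100 = 13000.0 m = 13.0 km

13.0 km


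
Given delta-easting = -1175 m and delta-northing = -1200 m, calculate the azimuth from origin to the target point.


az = atan2(-1175, -1200) = -135.6 deg
adjusted to 0-360: 224.4 degrees

224.4 degrees


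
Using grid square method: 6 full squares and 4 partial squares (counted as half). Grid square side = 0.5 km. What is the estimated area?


effective squares = 6 + 4 * 0.5 = 8.0
area = 8.0 * 0.25 = 2.0 km^2

2.0 km^2


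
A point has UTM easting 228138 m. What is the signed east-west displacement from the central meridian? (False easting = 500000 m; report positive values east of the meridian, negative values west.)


displacement = 228138 - 500000 = -271862 m

-271862 m


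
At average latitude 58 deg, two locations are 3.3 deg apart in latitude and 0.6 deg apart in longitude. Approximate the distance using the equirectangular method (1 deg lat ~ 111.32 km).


dlat_km = 3.3 * 111.32 = 367.356
dlon_km = 0.6 * 111.32 * cos(58) ≈ 35.394
dist = sqrt(367.356^2 + 35.394^2) ≈ 369.1 km

369.1 km


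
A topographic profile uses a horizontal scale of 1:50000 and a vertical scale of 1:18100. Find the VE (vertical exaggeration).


VE = horizontal_scale / vertical_scale = 50000 / 18100 ≈ 2.8

2.8x


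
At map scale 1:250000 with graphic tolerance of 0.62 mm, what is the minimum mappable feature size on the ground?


ground = 0.62 mm * 250000 / 1000 = 155.0 m

155.0 m


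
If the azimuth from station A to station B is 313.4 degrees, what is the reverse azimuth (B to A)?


back azimuth = (313.4 + 180) mod 360 = 133.4 degrees

133.4 degrees


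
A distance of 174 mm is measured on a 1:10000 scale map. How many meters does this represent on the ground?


ground = 174 mm * 10000 / 1000 = 1740.0 m

1740.0 m


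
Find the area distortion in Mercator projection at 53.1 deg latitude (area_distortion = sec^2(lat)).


area_distortion = 1/cos^2(53.1) = 2.774

2.774


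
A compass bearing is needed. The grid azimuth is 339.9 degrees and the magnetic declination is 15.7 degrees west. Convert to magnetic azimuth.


magnetic azimuth = grid azimuth - declination (east +ve)
mag_az = 339.9 - -15.7 = 355.6 degrees

355.6 degrees


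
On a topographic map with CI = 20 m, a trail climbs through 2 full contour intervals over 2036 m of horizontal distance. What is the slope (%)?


elevation change = 2 * 20 = 40 m
slope = 40 / 2036 * 100 = 2.0%

2.0%


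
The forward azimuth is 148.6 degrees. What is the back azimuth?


back azimuth = (148.6 + 180) mod 360 = 328.6 degrees

328.6 degrees


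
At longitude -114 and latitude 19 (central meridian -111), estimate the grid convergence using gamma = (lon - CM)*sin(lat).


gamma = (-114 - -111) * sin(19) = -3 * 0.325568 = -0.977 degrees

-0.977 degrees


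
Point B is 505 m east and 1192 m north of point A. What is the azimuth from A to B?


az = atan2(505, 1192) = 23.0 deg
adjusted to 0-360: 23.0 degrees

23.0 degrees


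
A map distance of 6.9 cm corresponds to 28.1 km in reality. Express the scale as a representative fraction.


ground = 28.1 km = 2810000 cm; RF denominator = ground / map = 2810000 / 6.9 ≈ 407246; RF = 1:407246

1:407246


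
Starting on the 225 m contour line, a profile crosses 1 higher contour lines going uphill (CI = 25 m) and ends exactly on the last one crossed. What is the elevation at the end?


elevation = 225 + 1 * 25 = 250 m

250 m


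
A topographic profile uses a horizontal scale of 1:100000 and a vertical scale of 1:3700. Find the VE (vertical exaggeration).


VE = horizontal_scale / vertical_scale = 100000 / 3700 ≈ 27.0

27.0x


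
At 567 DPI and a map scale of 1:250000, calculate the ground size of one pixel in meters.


pixel_cm = 2.54 / 567 ≈ 0.00448 cm
ground = pixel_cm * 250000 / 100 = 2.54 * 250000 / (567 * 100) = 635000 / 56700 ≈ 11.2 m

11.2 m


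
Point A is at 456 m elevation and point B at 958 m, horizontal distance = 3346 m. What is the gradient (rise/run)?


gradient = (958 - 456) / 3346 = 502 / 3346 = 0.15

0.15


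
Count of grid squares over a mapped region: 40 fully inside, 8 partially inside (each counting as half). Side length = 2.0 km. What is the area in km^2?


effective squares = 40 + 8 * 0.5 = 44.0
area = 44.0 * 4.0 = 176.0 km^2

176.0 km^2


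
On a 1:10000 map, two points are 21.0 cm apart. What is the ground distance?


ground = 21.0 cm * 10000 / 100 = 2100.0 m = 2.1 km

2.1 km


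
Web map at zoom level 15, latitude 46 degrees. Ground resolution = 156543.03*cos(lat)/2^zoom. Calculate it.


res = 156543.03 * cos(46) / 2^15 = 156543.03 * 0.69465837 / 32768 = 3.32 m/pixel

3.32 m/pixel


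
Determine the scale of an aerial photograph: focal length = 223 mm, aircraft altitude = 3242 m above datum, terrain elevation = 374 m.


scale = f / (H - h) = 223 mm / 2868 m = 223 / 2868000 = 1:12861

1:12861


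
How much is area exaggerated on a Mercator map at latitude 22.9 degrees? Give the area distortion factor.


area_distortion = 1/cos^2(22.9) = 1.178

1.178


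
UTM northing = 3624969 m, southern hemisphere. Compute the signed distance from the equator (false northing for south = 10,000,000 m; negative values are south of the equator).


For southern: actual = 3624969 - 10000000 = -6375031 m

-6375031 m


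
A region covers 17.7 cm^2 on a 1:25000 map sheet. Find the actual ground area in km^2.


ground_area = 17.7 * (25000/100)^2 = 1106250.0 m^2 = 1.10625 km^2 ≈ 1.106 km^2

1.106 km^2


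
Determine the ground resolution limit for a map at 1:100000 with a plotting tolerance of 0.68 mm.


ground = 0.68 mm * 100000 / 1000 = 68.0 m

68.0 m


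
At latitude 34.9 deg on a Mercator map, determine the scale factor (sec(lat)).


SF = 1 / cos(34.9) = 1 / 0.820152 = 1.219

1.219


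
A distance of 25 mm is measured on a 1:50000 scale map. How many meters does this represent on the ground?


ground = 25 mm * 50000 / 1000 = 1250.0 m

1250.0 m


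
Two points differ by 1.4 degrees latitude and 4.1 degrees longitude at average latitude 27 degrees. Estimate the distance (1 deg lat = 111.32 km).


dlat_km = 1.4 * 111.32 = 155.848
dlon_km = 4.1 * 111.32 * cos(27) ≈ 406.666
dist = sqrt(155.848^2 + 406.666^2) ≈ 435.5 km

435.5 km


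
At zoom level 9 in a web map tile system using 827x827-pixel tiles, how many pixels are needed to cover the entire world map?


tiles per axis = 2^9 = 512
total tiles = 512^2 = 262144
pixels per axis = 512 * 827 = 423424
total pixels = 423424^2 = 179287883776

179287883776 pixels


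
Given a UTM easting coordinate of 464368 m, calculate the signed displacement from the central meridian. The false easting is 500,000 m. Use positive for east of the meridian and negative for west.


displacement = 464368 - 500000 = -35632 m

-35632 m


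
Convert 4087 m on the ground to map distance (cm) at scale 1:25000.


map_cm = 4087 * 100 / 25000 = 16.348 cm ≈ 16.35 cm

16.35 cm


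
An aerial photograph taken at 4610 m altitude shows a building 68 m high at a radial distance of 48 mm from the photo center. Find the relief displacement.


d = h * r / H = 68 * 48 / 4610 = 0.71 mm

0.71 mm


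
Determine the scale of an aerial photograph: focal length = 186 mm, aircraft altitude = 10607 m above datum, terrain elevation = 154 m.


scale = f / (H - h) = 186 mm / 10453 m = 186 / 10453000 = 1:56199

1:56199


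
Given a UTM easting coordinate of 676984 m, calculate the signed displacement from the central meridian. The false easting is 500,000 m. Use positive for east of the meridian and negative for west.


displacement = 676984 - 500000 = 176984 m

176984 m


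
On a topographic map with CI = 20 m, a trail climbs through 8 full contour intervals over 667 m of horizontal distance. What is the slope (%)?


elevation change = 8 * 20 = 160 m
slope = 160 / 667 * 100 = 24.0%

24.0%


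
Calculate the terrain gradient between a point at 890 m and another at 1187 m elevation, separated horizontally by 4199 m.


gradient = (1187 - 890) / 4199 = 297 / 4199 = 0.0707

0.0707


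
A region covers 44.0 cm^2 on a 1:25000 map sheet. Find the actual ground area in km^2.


ground_area = 44.0 * (25000/100)^2 = 2750000.0 m^2 = 2.75 km^2

2.75 km^2


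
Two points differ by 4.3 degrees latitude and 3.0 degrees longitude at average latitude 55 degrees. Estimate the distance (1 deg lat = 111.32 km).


dlat_km = 4.3 * 111.32 = 478.676
dlon_km = 3.0 * 111.32 * cos(55) ≈ 191.552
dist = sqrt(478.676^2 + 191.552^2) ≈ 515.6 km

515.6 km


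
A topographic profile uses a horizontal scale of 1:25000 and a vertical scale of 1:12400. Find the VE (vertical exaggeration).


VE = horizontal_scale / vertical_scale = 25000 / 12400 ≈ 2.0

2.0x


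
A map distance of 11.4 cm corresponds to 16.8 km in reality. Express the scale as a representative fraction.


ground = 16.8 km = 1680000 cm; RF denominator = ground / map = 1680000 / 11.4 ≈ 147368; RF = 1:147368

1:147368


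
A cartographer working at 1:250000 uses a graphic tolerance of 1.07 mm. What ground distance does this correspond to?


ground = 1.07 mm * 250000 / 1000 = 267.5 m

267.5 m


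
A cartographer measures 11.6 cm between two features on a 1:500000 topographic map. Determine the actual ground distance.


ground = 11.6 cm * 500000 / 100 = 58000.0 m = 58.0 km

58.0 km


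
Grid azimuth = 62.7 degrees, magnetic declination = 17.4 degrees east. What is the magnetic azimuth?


magnetic azimuth = grid azimuth - declination (east +ve)
mag_az = 62.7 - 17.4 = 45.3 degrees

45.3 degrees


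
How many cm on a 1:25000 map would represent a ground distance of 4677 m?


map_cm = 4677 * 100 / 25000 = 18.708 cm ≈ 18.71 cm

18.71 cm


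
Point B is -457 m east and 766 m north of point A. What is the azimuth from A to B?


az = atan2(-457, 766) = -30.8 deg
adjusted to 0-360: 329.2 degrees

329.2 degrees


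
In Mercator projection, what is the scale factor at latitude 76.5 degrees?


SF = 1 / cos(76.5) = 1 / 0.233445 = 4.284

4.284


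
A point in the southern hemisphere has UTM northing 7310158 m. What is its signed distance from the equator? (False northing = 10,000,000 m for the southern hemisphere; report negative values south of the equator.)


For southern: actual = 7310158 - 10000000 = -2689842 m

-2689842 m


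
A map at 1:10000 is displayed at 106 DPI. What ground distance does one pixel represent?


pixel_cm = 2.54 / 106 ≈ 0.023962 cm
ground = pixel_cm * 10000 / 100 = 2.54 * 10000 / (106 * 100) = 25400 / 10600 ≈ 2.4 m

2.4 m


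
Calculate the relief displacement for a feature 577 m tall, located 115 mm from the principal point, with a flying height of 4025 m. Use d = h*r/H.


d = h * r / H = 577 * 115 / 4025 = 16.49 mm

16.49 mm


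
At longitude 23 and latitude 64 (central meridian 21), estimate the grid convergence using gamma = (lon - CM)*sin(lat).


gamma = (23 - 21) * sin(64) = 2 * 0.898794 = 1.798 degrees

1.798 degrees


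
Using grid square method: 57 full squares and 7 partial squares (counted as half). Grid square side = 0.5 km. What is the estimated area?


effective squares = 57 + 7 * 0.5 = 60.5
area = 60.5 * 0.25 = 15.125 km^2

15.125 km^2


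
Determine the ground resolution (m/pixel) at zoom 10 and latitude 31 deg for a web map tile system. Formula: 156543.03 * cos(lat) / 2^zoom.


res = 156543.03 * cos(31) / 2^10 = 156543.03 * 0.8571673 / 1024 = 131.04 m/pixel

131.04 m/pixel


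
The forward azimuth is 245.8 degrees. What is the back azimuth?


back azimuth = (245.8 + 180) mod 360 = 65.8 degrees

65.8 degrees


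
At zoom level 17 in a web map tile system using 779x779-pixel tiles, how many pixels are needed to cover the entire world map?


tiles per axis = 2^17 = 131072
total tiles = 131072^2 = 17179869184
pixels per axis = 131072 * 779 = 102105088
total pixels = 102105088^2 = 10425448995487744

10425448995487744 pixels


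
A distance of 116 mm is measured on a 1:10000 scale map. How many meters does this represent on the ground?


ground = 116 mm * 10000 / 1000 = 1160.0 m

1160.0 m


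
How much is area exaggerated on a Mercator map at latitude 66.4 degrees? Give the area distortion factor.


area_distortion = 1/cos^2(66.4) = 6.239

6.239


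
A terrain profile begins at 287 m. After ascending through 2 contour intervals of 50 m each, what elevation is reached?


elevation = 287 + 2 * 50 = 387 m

387 m


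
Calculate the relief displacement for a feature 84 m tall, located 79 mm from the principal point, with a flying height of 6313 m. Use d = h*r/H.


d = h * r / H = 84 * 79 / 6313 = 1.05 mm

1.05 mm


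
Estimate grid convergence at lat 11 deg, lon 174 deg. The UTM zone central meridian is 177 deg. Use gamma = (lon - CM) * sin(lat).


gamma = (174 - 177) * sin(11) = -3 * 0.190809 = -0.572 degrees

-0.572 degrees
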